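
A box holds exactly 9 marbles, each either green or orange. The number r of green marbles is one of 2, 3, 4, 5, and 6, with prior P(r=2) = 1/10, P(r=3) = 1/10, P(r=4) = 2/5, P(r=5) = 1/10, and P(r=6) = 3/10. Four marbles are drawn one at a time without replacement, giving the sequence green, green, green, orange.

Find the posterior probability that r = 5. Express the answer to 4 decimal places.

The likelihood of the observed sequence under each hypothesis: P(data | r = 2) = (2/9)(1/8)(0/7) = 0; P(data | r = 3) = (3/9)(2/8)(1/7)(6/6) = 1/84; P(data | r = 4) = (4/9)(3/8)(2/7)(5/6) = 5/126; P(data | r = 5) = (5/9)(4/8)(3/7)(4/6) = 5/63; P(data | r = 6) = (6/9)(5/8)(4/7)(3/6) = 5/42.
Multiplying each by its prior: 1/10 · 0 = 0, 1/10 · 1/84 = 1/840, 2/5 · 5/126 = 1/63, 1/10 · 5/63 = 1/126, 3/10 · 5/42 = 1/28; these sum to 17/280.
By Bayes' rule, P(r = 5 | data) = (1/126) / (17/280) = 20/153.

0.1307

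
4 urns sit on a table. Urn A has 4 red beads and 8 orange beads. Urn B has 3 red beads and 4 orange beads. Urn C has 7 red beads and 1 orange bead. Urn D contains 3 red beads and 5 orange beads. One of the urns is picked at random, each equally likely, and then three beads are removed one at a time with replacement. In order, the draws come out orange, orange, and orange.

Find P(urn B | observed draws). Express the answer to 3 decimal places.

Under each hypothesis, the probability of the observed sequence is: P(data | urn A) = (8/12)(8/12)(8/12) = 0.2963; P(data | urn B) = (4/7)(4/7)(4/7) = 0.18659; P(data | urn C) = (1/8)(1/8)(1/8) = 0.0019531; P(data | urn D) = (5/8)(5/8)(5/8) = 0.24414.
Weighting by the prior gives 1/4 · 0.2963 = 0.074074, 1/4 · 0.18659 = 0.046647, 1/4 · 0.0019531 = 0.00048828, 1/4 · 0.24414 = 0.061035; these sum to 0.18224.
Hence P(urn B | data) = (0.046647) / (0.18224) = 0.25596.

0.256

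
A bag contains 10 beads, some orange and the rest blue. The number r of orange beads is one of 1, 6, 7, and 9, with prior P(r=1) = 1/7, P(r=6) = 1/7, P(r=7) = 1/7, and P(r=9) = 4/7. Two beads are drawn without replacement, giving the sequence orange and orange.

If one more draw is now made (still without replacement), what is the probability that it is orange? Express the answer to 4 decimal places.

The likelihood of the observed sequence under each hypothesis: P(data | r = 1) = (1/10)(0/9) = 0; P(data | r = 6) = (6/10)(5/9) = 1/3; P(data | r = 7) = (7/10)(6/9) = 7/15; P(data | r = 9) = (9/10)(8/9) = 4/5.
The prior-weighted likelihoods are 1/7 · 0 = 0, 1/7 · 1/3 = 1/21, 1/7 · 7/15 = 1/15, 4/7 · 4/5 = 16/35; with total 4/7.
Normalising, the posterior is P(r = 1 | data) = 0, P(r = 6 | data) = 1/12, P(r = 7 | data) = 7/60, P(r = 9 | data) = 4/5.
So P(orange next | data) = Σ P(orange next | H) P(H | data) = (1/2)(1/12) + (5/8)(7/60) + (7/8)(4/5) = 391/480.

0.8146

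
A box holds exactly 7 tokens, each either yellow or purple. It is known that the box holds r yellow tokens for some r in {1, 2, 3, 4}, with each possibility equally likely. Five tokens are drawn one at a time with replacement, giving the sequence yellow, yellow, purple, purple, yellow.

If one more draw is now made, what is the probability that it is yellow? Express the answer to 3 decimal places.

0.463

The likelihood of the observed sequence under each hypothesis: P(data | r = 1) = (1/7)(1/7)(6/7)(6/7)(1/7) = 0.002142; P(data | r = 2) = (2/7)(2/7)(5/7)(5/7)(2/7) = 0.0119; P(data | r = 3) = (3/7)(3/7)(4/7)(4/7)(3/7) = 0.025704; P(data | r = 4) = (4/7)(4/7)(3/7)(3/7)(4/7) = 0.034271.
The prior-weighted likelihoods are 1/4 · 0.002142 = 0.00053549, 1/4 · 0.0119 = 0.002975, 1/4 · 0.025704 = 0.0064259, 1/4 · 0.034271 = 0.0085679; with total 0.018504.
The posterior is then P(r = 1 | data) = 0.028939, P(r = 2 | data) = 0.16077, P(r = 3 | data) = 0.34727, P(r = 4 | data) = 0.46302.
The predictive probability is P(yellow next | data) = (1/7)(0.028939) + (2/7)(0.16077) + (3/7)(0.34727) + (4/7)(0.46302) = 0.46348.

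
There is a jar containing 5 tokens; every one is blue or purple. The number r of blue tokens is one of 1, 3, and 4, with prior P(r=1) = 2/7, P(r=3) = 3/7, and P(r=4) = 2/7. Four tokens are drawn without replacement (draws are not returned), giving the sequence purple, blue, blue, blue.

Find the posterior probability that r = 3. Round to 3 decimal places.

0.429

The likelihood of the observed sequence under each hypothesis: P(data | r = 1) = (4/5)(1/4)(0/3) = 0; P(data | r = 3) = (2/5)(3/4)(2/3)(1/2) = 1/10; P(data | r = 4) = (1/5)(4/4)(3/3)(2/2) = 1/5.
Weighting by the prior gives 2/7 · 0 = 0, 3/7 · 1/10 = 3/70, 2/7 · 1/5 = 2/35; these sum to 1/10.
So P(r = 3 | data) = (3/70) / (1/10) = 3/7.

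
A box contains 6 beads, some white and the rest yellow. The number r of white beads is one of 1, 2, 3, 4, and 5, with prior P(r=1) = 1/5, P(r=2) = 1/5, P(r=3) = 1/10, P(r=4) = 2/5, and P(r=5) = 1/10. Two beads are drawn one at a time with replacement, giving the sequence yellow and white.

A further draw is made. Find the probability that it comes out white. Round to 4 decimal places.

The likelihood of the observed sequence under each hypothesis: P(data | r = 1) = (5/6)(1/6) = 5/36; P(data | r = 2) = (4/6)(2/6) = 2/9; P(data | r = 3) = (3/6)(3/6) = 1/4; P(data | r = 4) = (2/6)(4/6) = 2/9; P(data | r = 5) = (1/6)(5/6) = 5/36.
The prior-weighted likelihoods are 1/5 · 5/36 = 1/36, 1/5 · 2/9 = 2/45, 1/10 · 1/4 = 1/40, 2/5 · 2/9 = 4/45, 1/10 · 5/36 = 1/72; these sum to 1/5.
Dividing through by the total gives posterior P(r = 1 | data) = 5/36, P(r = 2 | data) = 2/9, P(r = 3 | data) = 1/8, P(r = 4 | data) = 4/9, P(r = 5 | data) = 5/72.
So P(white next | data) = Σ P(white next | H) P(H | data) = (1/6)(5/36) + (1/3)(2/9) + (1/2)(1/8) + (2/3)(4/9) + (5/6)(5/72) = 37/72.

0.5139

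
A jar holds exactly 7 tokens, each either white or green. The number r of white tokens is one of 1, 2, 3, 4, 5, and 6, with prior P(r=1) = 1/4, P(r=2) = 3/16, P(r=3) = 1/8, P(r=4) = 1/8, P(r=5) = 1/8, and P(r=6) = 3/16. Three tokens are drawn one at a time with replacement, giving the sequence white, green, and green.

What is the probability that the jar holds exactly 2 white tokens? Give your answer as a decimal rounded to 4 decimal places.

Under each hypothesis, the probability of the observed sequence is: P(data | r = 1) = (1/7)(6/7)(6/7) = 0.10496; P(data | r = 2) = (2/7)(5/7)(5/7) = 0.14577; P(data | r = 3) = (3/7)(4/7)(4/7) = 0.13994; P(data | r = 4) = (4/7)(3/7)(3/7) = 0.10496; P(data | r = 5) = (5/7)(2/7)(2/7) = 0.058309; P(data | r = 6) = (6/7)(1/7)(1/7) = 0.017493.
Multiplying each by its prior: 1/4 · 0.10496 = 0.026239, 3/16 · 0.14577 = 0.027332, 1/8 · 0.13994 = 0.017493, 1/8 · 0.10496 = 0.01312, 1/8 · 0.058309 = 0.0072886, 3/16 · 0.017493 = 0.0032799; summing to 0.094752.
By Bayes' rule, P(r = 2 | data) = (0.027332) / (0.094752) = 0.28846.

0.2885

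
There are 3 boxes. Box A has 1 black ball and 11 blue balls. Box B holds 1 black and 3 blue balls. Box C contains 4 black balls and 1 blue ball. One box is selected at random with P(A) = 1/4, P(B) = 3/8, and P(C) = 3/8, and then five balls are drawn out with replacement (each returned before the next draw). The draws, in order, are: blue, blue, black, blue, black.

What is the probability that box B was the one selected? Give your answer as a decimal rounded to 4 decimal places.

0.7522

The likelihood of the observed sequence under each hypothesis: P(data | box A) = (11/12)(11/12)(1/12)(11/12)(1/12) = 0.005349; P(data | box B) = (3/4)(3/4)(1/4)(3/4)(1/4) = 0.026367; P(data | box C) = (1/5)(1/5)(4/5)(1/5)(4/5) = 0.00512.
Weighting by the prior gives 1/4 · 0.005349 = 0.0013372, 3/8 · 0.026367 = 0.0098877, 3/8 · 0.00512 = 0.00192; these sum to 0.013145.
So P(box B | data) = (0.0098877) / (0.013145) = 0.75221.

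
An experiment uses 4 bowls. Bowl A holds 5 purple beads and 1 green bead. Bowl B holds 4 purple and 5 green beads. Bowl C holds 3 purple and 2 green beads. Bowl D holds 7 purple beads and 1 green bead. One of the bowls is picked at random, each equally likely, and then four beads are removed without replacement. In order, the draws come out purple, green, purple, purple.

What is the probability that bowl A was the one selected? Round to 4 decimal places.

For each hypothesis, P(data | H) works out to: P(data | bowl A) = (5/6)(1/5)(4/4)(3/3) = 0.16667; P(data | bowl B) = (4/9)(5/8)(3/7)(2/6) = 0.039683; P(data | bowl C) = (3/5)(2/4)(2/3)(1/2) = 0.1; P(data | bowl D) = (7/8)(1/7)(6/6)(5/5) = 0.125.
Multiplying each by its prior: 1/4 · 0.16667 = 0.041667, 1/4 · 0.039683 = 0.0099206, 1/4 · 0.1 = 0.025, 1/4 · 0.125 = 0.03125; summing to 0.10784.
By Bayes' rule, P(bowl A | data) = (0.041667) / (0.10784) = 0.38638.

0.3864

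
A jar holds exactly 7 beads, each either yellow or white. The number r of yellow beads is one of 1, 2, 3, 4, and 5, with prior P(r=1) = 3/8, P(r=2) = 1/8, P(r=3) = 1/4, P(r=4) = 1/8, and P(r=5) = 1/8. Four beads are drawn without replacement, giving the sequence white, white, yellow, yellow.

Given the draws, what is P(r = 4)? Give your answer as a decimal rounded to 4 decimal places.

Under each hypothesis, the probability of the observed sequence is: P(data | r = 1) = (6/7)(5/6)(1/5)(0/4) = 0; P(data | r = 2) = (5/7)(4/6)(2/5)(1/4) = 1/21; P(data | r = 3) = (4/7)(3/6)(3/5)(2/4) = 3/35; P(data | r = 4) = (3/7)(2/6)(4/5)(3/4) = 3/35; P(data | r = 5) = (2/7)(1/6)(5/5)(4/4) = 1/21.
Multiplying each by its prior: 3/8 · 0 = 0, 1/8 · 1/21 = 1/168, 1/4 · 3/35 = 3/140, 1/8 · 3/35 = 3/280, 1/8 · 1/21 = 1/168; these sum to 37/840.
So P(r = 4 | data) = (3/280) / (37/840) = 9/37.

0.2432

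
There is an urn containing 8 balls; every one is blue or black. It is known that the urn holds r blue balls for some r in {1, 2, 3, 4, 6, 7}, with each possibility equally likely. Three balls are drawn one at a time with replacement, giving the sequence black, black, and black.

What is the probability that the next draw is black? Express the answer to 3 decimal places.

For each hypothesis, P(data | H) works out to: P(data | r = 1) = (7/8)(7/8)(7/8) = 0.66992; P(data | r = 2) = (6/8)(6/8)(6/8) = 0.42188; P(data | r = 3) = (5/8)(5/8)(5/8) = 0.24414; P(data | r = 4) = (4/8)(4/8)(4/8) = 0.125; P(data | r = 6) = (2/8)(2/8)(2/8) = 0.015625; P(data | r = 7) = (1/8)(1/8)(1/8) = 0.0019531.
Multiplying each by its prior: 1/6 · 0.66992 = 0.11165, 1/6 · 0.42188 = 0.070312, 1/6 · 0.24414 = 0.04069, 1/6 · 0.125 = 0.020833, 1/6 · 0.015625 = 0.0026042, 1/6 · 0.0019531 = 0.00032552; these sum to 0.24642.
Dividing through by the total gives posterior P(r = 1 | data) = 0.4531, P(r = 2 | data) = 0.28534, P(r = 3 | data) = 0.16513, P(r = 4 | data) = 0.084544, P(r = 6 | data) = 0.010568, P(r = 7 | data) = 0.001321.
Averaging over the posterior, P(black next | data) = (7/8)(0.4531) + (3/4)(0.28534) + (5/8)(0.16513) + (1/2)(0.084544) + (1/4)(0.010568) + (1/8)(0.001321) = 0.75875.

0.759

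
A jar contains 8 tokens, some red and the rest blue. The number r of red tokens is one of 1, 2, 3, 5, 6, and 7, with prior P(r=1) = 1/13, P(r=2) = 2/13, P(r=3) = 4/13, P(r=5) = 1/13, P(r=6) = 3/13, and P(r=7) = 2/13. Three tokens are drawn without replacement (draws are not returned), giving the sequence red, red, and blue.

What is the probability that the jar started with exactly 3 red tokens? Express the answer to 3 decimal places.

0.256

Compute the likelihood of the observed sequence for each case: P(data | r = 1) = (1/8)(0/7) = 0; P(data | r = 2) = (2/8)(1/7)(6/6) = 1/28; P(data | r = 3) = (3/8)(2/7)(5/6) = 5/56; P(data | r = 5) = (5/8)(4/7)(3/6) = 5/28; P(data | r = 6) = (6/8)(5/7)(2/6) = 5/28; P(data | r = 7) = (7/8)(6/7)(1/6) = 1/8.
The prior-weighted likelihoods are 1/13 · 0 = 0, 2/13 · 1/28 = 1/182, 4/13 · 5/56 = 5/182, 1/13 · 5/28 = 5/364, 3/13 · 5/28 = 15/364, 2/13 · 1/8 = 1/52; these sum to 3/28.
Hence P(r = 3 | data) = (5/182) / (3/28) = 10/39.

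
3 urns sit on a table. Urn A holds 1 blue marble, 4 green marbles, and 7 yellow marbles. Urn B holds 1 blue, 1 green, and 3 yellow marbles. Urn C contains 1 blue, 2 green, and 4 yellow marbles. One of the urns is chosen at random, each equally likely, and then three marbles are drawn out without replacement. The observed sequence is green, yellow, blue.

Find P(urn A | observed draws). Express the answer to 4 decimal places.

0.1941

The likelihood of the observed sequence under each hypothesis: P(data | urn A) = (4/12)(7/11)(1/10) = 0.021212; P(data | urn B) = (1/5)(3/4)(1/3) = 0.05; P(data | urn C) = (2/7)(4/6)(1/5) = 0.038095.
Multiplying each by its prior: 1/3 · 0.021212 = 0.0070707, 1/3 · 0.05 = 0.016667, 1/3 · 0.038095 = 0.012698; these sum to 0.036436.
Therefore the posterior P(urn A | data) = (0.0070707) / (0.036436) = 0.19406.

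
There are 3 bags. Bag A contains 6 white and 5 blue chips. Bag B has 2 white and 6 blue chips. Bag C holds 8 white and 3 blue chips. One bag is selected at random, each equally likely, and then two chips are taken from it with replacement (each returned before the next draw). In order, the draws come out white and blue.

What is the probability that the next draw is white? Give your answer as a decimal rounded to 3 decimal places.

0.515

For each hypothesis, P(data | H) works out to: P(data | bag A) = (6/11)(5/11) = 0.24793; P(data | bag B) = (2/8)(6/8) = 0.1875; P(data | bag C) = (8/11)(3/11) = 0.19835.
Weighting by the prior gives 1/3 · 0.24793 = 0.082645, 1/3 · 0.1875 = 0.0625, 1/3 · 0.19835 = 0.066116; summing to 0.21126.
Normalising, the posterior is P(bag A | data) = 0.3912, P(bag B | data) = 0.29584, P(bag C | data) = 0.31296.
So P(white next | data) = Σ P(white next | H) P(H | data) = (6/11)(0.3912) + (1/4)(0.29584) + (8/11)(0.31296) = 0.51495.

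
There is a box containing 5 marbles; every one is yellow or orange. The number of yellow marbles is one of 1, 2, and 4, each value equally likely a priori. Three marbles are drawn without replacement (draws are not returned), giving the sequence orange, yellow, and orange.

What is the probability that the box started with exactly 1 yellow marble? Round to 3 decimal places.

0.500

Compute the likelihood of the observed sequence for each case: P(data | r = 1) = (4/5)(1/4)(3/3) = 1/5; P(data | r = 2) = (3/5)(2/4)(2/3) = 1/5; P(data | r = 4) = (1/5)(4/4)(0/3) = 0.
The prior-weighted likelihoods are 1/3 · 1/5 = 1/15, 1/3 · 1/5 = 1/15, 1/3 · 0 = 0; with total 2/15.
Therefore the posterior P(r = 1 | data) = (1/15) / (2/15) = 1/2.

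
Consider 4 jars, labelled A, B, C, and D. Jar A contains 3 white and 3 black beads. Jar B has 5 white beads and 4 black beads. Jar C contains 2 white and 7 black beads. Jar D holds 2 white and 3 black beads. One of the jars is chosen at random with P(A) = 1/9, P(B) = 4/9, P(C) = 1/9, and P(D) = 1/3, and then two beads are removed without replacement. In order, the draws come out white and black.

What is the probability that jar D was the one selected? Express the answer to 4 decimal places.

0.3592

The likelihood of the observed sequence under each hypothesis: P(data | jar A) = (3/6)(3/5) = 0.3; P(data | jar B) = (5/9)(4/8) = 0.27778; P(data | jar C) = (2/9)(7/8) = 0.19444; P(data | jar D) = (2/5)(3/4) = 0.3.
The prior-weighted likelihoods are 1/9 · 0.3 = 0.033333, 4/9 · 0.27778 = 0.12346, 1/9 · 0.19444 = 0.021605, 1/3 · 0.3 = 0.1; summing to 0.2784.
Therefore the posterior P(jar D | data) = (0.1) / (0.2784) = 0.3592.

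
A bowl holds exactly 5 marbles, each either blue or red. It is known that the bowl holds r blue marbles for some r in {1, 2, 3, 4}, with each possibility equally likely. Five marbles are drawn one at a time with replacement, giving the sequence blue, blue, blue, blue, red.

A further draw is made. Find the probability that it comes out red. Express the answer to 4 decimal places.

0.3149

The likelihood of the observed sequence under each hypothesis: P(data | r = 1) = (1/5)(1/5)(1/5)(1/5)(4/5) = 0.00128; P(data | r = 2) = (2/5)(2/5)(2/5)(2/5)(3/5) = 0.01536; P(data | r = 3) = (3/5)(3/5)(3/5)(3/5)(2/5) = 0.05184; P(data | r = 4) = (4/5)(4/5)(4/5)(4/5)(1/5) = 0.08192.
The prior-weighted likelihoods are 1/4 · 0.00128 = 0.00032, 1/4 · 0.01536 = 0.00384, 1/4 · 0.05184 = 0.01296, 1/4 · 0.08192 = 0.02048; these sum to 0.0376.
The posterior is then P(r = 1 | data) = 0.0085106, P(r = 2 | data) = 0.10213, P(r = 3 | data) = 0.34468, P(r = 4 | data) = 0.54468.
The predictive probability is P(red next | data) = (4/5)(0.0085106) + (3/5)(0.10213) + (2/5)(0.34468) + (1/5)(0.54468) = 0.31489.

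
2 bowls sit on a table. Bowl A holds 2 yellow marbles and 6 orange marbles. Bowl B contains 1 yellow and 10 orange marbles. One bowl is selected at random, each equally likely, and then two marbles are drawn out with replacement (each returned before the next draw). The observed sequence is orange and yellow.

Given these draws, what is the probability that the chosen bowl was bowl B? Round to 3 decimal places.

0.306

Compute the likelihood of the observed sequence for each case: P(data | bowl A) = (6/8)(2/8) = 0.1875; P(data | bowl B) = (10/11)(1/11) = 0.082645.
Multiplying each by its prior: 1/2 · 0.1875 = 0.09375, 1/2 · 0.082645 = 0.041322; summing to 0.13507.
Hence P(bowl B | data) = (0.041322) / (0.13507) = 0.30593.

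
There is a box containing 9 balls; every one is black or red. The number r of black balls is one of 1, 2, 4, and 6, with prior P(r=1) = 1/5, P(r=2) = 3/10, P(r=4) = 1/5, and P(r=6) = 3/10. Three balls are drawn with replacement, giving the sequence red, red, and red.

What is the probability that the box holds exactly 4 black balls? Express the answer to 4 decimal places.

0.1049

Compute the likelihood of the observed sequence for each case: P(data | r = 1) = (8/9)(8/9)(8/9) = 0.70233; P(data | r = 2) = (7/9)(7/9)(7/9) = 0.47051; P(data | r = 4) = (5/9)(5/9)(5/9) = 0.17147; P(data | r = 6) = (3/9)(3/9)(3/9) = 0.037037.
Weighting by the prior gives 1/5 · 0.70233 = 0.14047, 3/10 · 0.47051 = 0.14115, 1/5 · 0.17147 = 0.034294, 3/10 · 0.037037 = 0.011111; these sum to 0.32702.
Hence P(r = 4 | data) = (0.034294) / (0.32702) = 0.10487.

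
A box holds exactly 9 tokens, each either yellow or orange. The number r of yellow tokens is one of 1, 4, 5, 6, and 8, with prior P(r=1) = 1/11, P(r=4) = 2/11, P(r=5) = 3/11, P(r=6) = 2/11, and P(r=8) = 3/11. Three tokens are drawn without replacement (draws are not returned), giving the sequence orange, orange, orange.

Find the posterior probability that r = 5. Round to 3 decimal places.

0.133

The likelihood of the observed sequence under each hypothesis: P(data | r = 1) = (8/9)(7/8)(6/7) = 2/3; P(data | r = 4) = (5/9)(4/8)(3/7) = 5/42; P(data | r = 5) = (4/9)(3/8)(2/7) = 1/21; P(data | r = 6) = (3/9)(2/8)(1/7) = 1/84; P(data | r = 8) = (1/9)(0/8) = 0.
The prior-weighted likelihoods are 1/11 · 2/3 = 2/33, 2/11 · 5/42 = 5/231, 3/11 · 1/21 = 1/77, 2/11 · 1/84 = 1/462, 3/11 · 0 = 0; summing to 15/154.
By Bayes' rule, P(r = 5 | data) = (1/77) / (15/154) = 2/15.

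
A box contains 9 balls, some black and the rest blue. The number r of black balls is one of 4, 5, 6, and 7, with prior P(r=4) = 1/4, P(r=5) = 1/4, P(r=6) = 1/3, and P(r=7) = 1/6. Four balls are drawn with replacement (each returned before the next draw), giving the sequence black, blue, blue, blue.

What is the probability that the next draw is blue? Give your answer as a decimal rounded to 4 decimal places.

For each hypothesis, P(data | H) works out to: P(data | r = 4) = (4/9)(5/9)(5/9)(5/9) = 0.076208; P(data | r = 5) = (5/9)(4/9)(4/9)(4/9) = 0.048773; P(data | r = 6) = (6/9)(3/9)(3/9)(3/9) = 0.024691; P(data | r = 7) = (7/9)(2/9)(2/9)(2/9) = 0.0085353.
Multiplying each by its prior: 1/4 · 0.076208 = 0.019052, 1/4 · 0.048773 = 0.012193, 1/3 · 0.024691 = 0.0082305, 1/6 · 0.0085353 = 0.0014225; summing to 0.040898.
Normalising, the posterior is P(r = 4 | data) = 0.46584, P(r = 5 | data) = 0.29814, P(r = 6 | data) = 0.20124, P(r = 7 | data) = 0.034783.
So P(blue next | data) = Σ P(blue next | H) P(H | data) = (5/9)(0.46584) + (4/9)(0.29814) + (1/3)(0.20124) + (2/9)(0.034783) = 0.46611.

0.4661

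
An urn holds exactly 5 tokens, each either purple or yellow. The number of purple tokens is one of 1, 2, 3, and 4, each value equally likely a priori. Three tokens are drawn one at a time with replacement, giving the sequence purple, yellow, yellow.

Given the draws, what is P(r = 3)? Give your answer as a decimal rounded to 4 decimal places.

0.2400

For each hypothesis, P(data | H) works out to: P(data | r = 1) = (1/5)(4/5)(4/5) = 16/125; P(data | r = 2) = (2/5)(3/5)(3/5) = 18/125; P(data | r = 3) = (3/5)(2/5)(2/5) = 12/125; P(data | r = 4) = (4/5)(1/5)(1/5) = 4/125.
Multiplying each by its prior: 1/4 · 16/125 = 4/125, 1/4 · 18/125 = 9/250, 1/4 · 12/125 = 3/125, 1/4 · 4/125 = 1/125; with total 1/10.
By Bayes' rule, P(r = 3 | data) = (3/125) / (1/10) = 6/25.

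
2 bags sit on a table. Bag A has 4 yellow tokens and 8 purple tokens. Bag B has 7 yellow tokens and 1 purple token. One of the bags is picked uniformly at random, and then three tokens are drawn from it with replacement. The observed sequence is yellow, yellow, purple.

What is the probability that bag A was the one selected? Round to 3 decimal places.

0.436

For each hypothesis, P(data | H) works out to: P(data | bag A) = (4/12)(4/12)(8/12) = 0.074074; P(data | bag B) = (7/8)(7/8)(1/8) = 0.095703.
Multiplying each by its prior: 1/2 · 0.074074 = 0.037037, 1/2 · 0.095703 = 0.047852; these sum to 0.084889.
Therefore the posterior P(bag A | data) = (0.037037) / (0.084889) = 0.4363.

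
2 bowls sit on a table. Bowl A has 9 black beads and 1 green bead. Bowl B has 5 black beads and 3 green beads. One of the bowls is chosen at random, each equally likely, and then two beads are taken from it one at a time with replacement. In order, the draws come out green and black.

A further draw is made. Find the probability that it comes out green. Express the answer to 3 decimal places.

For each hypothesis, P(data | H) works out to: P(data | bowl A) = (1/10)(9/10) = 0.09; P(data | bowl B) = (3/8)(5/8) = 0.23438.
Weighting by the prior gives 1/2 · 0.09 = 0.045, 1/2 · 0.23438 = 0.11719; these sum to 0.16219.
Dividing through by the total gives posterior P(bowl A | data) = 0.27746, P(bowl B | data) = 0.72254.
Averaging over the posterior, P(green next | data) = (1/10)(0.27746) + (3/8)(0.72254) = 0.2987.

0.299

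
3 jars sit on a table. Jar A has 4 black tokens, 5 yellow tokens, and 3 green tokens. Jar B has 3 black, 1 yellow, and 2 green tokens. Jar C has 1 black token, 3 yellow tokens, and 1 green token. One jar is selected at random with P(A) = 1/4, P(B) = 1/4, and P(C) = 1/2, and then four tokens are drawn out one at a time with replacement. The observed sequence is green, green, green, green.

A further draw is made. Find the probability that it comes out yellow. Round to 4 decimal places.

0.2882

The likelihood of the observed sequence under each hypothesis: P(data | jar A) = (3/12)(3/12)(3/12)(3/12) = 0.0039062; P(data | jar B) = (2/6)(2/6)(2/6)(2/6) = 0.012346; P(data | jar C) = (1/5)(1/5)(1/5)(1/5) = 0.0016.
Multiplying each by its prior: 1/4 · 0.0039062 = 0.00097656, 1/4 · 0.012346 = 0.0030864, 1/2 · 0.0016 = 0.0008; with total 0.004863.
Dividing through by the total gives posterior P(jar A | data) = 0.20082, P(jar B | data) = 0.63468, P(jar C | data) = 0.16451.
The predictive probability is P(yellow next | data) = (5/12)(0.20082) + (1/6)(0.63468) + (3/5)(0.16451) = 0.28816.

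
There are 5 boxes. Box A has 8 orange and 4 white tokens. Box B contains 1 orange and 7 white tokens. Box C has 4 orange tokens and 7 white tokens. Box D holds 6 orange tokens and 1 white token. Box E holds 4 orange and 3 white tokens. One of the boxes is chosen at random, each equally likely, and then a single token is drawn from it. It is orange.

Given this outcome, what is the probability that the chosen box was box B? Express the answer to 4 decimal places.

Under each hypothesis, the probability of this draw is: P(data | box A) = (8/12) = 0.66667; P(data | box B) = (1/8) = 0.125; P(data | box C) = (4/11) = 0.36364; P(data | box D) = (6/7) = 0.85714; P(data | box E) = (4/7) = 0.57143.
Weighting by the prior gives 1/5 · 0.66667 = 0.13333, 1/5 · 0.125 = 0.025, 1/5 · 0.36364 = 0.072727, 1/5 · 0.85714 = 0.17143, 1/5 · 0.57143 = 0.11429; with total 0.51677.
Therefore the posterior P(box B | data) = (0.025) / (0.51677) = 0.048377.

0.0484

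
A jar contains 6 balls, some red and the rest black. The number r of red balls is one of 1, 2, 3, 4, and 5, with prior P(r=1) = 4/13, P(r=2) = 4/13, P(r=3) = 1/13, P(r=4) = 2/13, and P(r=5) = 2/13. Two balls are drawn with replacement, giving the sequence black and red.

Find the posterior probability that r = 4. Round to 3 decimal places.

0.184

The likelihood of the observed sequence under each hypothesis: P(data | r = 1) = (5/6)(1/6) = 5/36; P(data | r = 2) = (4/6)(2/6) = 2/9; P(data | r = 3) = (3/6)(3/6) = 1/4; P(data | r = 4) = (2/6)(4/6) = 2/9; P(data | r = 5) = (1/6)(5/6) = 5/36.
Multiplying each by its prior: 4/13 · 5/36 = 5/117, 4/13 · 2/9 = 8/117, 1/13 · 1/4 = 1/52, 2/13 · 2/9 = 4/117, 2/13 · 5/36 = 5/234; these sum to 29/156.
Hence P(r = 4 | data) = (4/117) / (29/156) = 16/87.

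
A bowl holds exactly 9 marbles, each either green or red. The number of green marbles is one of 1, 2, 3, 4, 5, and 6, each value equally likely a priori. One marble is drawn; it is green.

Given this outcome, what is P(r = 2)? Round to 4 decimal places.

Under each hypothesis, the probability of this draw is: P(data | r = 1) = (1/9) = 1/9; P(data | r = 2) = (2/9) = 2/9; P(data | r = 3) = (3/9) = 1/3; P(data | r = 4) = (4/9) = 4/9; P(data | r = 5) = (5/9) = 5/9; P(data | r = 6) = (6/9) = 2/3.
Multiplying each by its prior: 1/6 · 1/9 = 1/54, 1/6 · 2/9 = 1/27, 1/6 · 1/3 = 1/18, 1/6 · 4/9 = 2/27, 1/6 · 5/9 = 5/54, 1/6 · 2/3 = 1/9; with total 7/18.
So P(r = 2 | data) = (1/27) / (7/18) = 2/21.

0.0952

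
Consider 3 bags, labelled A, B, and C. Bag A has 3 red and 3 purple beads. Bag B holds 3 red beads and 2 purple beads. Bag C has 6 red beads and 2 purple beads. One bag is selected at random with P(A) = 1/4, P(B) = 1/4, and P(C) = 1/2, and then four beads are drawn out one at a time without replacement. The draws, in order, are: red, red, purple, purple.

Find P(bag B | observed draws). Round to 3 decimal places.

0.368

The likelihood of the observed sequence under each hypothesis: P(data | bag A) = (3/6)(2/5)(3/4)(2/3) = 1/10; P(data | bag B) = (3/5)(2/4)(2/3)(1/2) = 1/10; P(data | bag C) = (6/8)(5/7)(2/6)(1/5) = 1/28.
The prior-weighted likelihoods are 1/4 · 1/10 = 1/40, 1/4 · 1/10 = 1/40, 1/2 · 1/28 = 1/56; these sum to 19/280.
Hence P(bag B | data) = (1/40) / (19/280) = 7/19.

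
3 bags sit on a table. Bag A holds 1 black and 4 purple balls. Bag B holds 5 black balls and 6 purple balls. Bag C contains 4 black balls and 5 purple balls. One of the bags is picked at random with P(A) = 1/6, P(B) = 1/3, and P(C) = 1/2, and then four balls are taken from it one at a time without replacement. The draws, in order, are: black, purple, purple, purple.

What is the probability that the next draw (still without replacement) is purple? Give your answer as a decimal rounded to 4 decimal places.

0.6109

The likelihood of the observed sequence under each hypothesis: P(data | bag A) = (1/5)(4/4)(3/3)(2/2) = 0.2; P(data | bag B) = (5/11)(6/10)(5/9)(4/8) = 0.075758; P(data | bag C) = (4/9)(5/8)(4/7)(3/6) = 0.079365.
The prior-weighted likelihoods are 1/6 · 0.2 = 0.033333, 1/3 · 0.075758 = 0.025253, 1/2 · 0.079365 = 0.039683; these sum to 0.098268.
Dividing through by the total gives posterior P(bag A | data) = 0.33921, P(bag B | data) = 0.25698, P(bag C | data) = 0.40382.
The predictive probability is P(purple next | data) = (1)(0.33921) + (3/7)(0.25698) + (2/5)(0.40382) = 0.61087.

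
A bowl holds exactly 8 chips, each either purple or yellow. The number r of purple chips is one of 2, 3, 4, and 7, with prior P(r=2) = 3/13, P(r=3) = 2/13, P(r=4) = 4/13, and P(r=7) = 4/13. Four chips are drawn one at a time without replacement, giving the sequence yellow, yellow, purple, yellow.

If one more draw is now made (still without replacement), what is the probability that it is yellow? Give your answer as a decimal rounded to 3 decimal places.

0.557

Under each hypothesis, the probability of the observed sequence is: P(data | r = 2) = (6/8)(5/7)(2/6)(4/5) = 1/7; P(data | r = 3) = (5/8)(4/7)(3/6)(3/5) = 3/28; P(data | r = 4) = (4/8)(3/7)(4/6)(2/5) = 2/35; P(data | r = 7) = (1/8)(0/7) = 0.
Weighting by the prior gives 3/13 · 1/7 = 3/91, 2/13 · 3/28 = 3/182, 4/13 · 2/35 = 8/455, 4/13 · 0 = 0; with total 61/910.
Normalising, the posterior is P(r = 2 | data) = 30/61, P(r = 3 | data) = 15/61, P(r = 4 | data) = 16/61, P(r = 7 | data) = 0.
The predictive probability is P(yellow next | data) = (3/4)(30/61) + (1/2)(15/61) + (1/4)(16/61) = 34/61.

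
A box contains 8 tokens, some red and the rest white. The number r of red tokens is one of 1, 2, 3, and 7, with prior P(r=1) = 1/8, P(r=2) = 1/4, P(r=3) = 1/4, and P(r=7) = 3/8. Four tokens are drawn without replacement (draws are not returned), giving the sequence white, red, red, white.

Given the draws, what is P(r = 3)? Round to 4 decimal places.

0.6667

Compute the likelihood of the observed sequence for each case: P(data | r = 1) = (7/8)(1/7)(0/6) = 0; P(data | r = 2) = (6/8)(2/7)(1/6)(5/5) = 1/28; P(data | r = 3) = (5/8)(3/7)(2/6)(4/5) = 1/14; P(data | r = 7) = (1/8)(7/7)(6/6)(0/5) = 0.
Weighting by the prior gives 1/8 · 0 = 0, 1/4 · 1/28 = 1/112, 1/4 · 1/14 = 1/56, 3/8 · 0 = 0; with total 3/112.
Therefore the posterior P(r = 3 | data) = (1/56) / (3/112) = 2/3.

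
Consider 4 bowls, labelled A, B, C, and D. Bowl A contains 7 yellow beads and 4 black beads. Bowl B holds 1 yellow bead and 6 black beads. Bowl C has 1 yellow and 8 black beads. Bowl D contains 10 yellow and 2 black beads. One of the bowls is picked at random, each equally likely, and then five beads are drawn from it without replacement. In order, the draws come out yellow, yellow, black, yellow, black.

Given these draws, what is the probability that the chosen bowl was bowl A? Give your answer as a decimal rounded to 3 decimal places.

0.750

Under each hypothesis, the probability of the observed sequence is: P(data | bowl A) = (7/11)(6/10)(4/9)(5/8)(3/7) = 1/22; P(data | bowl B) = (1/7)(0/6) = 0; P(data | bowl C) = (1/9)(0/8) = 0; P(data | bowl D) = (10/12)(9/11)(2/10)(8/9)(1/8) = 1/66.
Weighting by the prior gives 1/4 · 1/22 = 1/88, 1/4 · 0 = 0, 1/4 · 0 = 0, 1/4 · 1/66 = 1/264; summing to 1/66.
Therefore the posterior P(bowl A | data) = (1/88) / (1/66) = 3/4.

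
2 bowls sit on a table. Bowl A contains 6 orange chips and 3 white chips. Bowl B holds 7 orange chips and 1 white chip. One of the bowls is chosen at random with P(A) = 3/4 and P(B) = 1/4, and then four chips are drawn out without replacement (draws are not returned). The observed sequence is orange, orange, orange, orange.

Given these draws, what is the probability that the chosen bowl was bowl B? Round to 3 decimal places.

0.583

Under each hypothesis, the probability of the observed sequence is: P(data | bowl A) = (6/9)(5/8)(4/7)(3/6) = 5/42; P(data | bowl B) = (7/8)(6/7)(5/6)(4/5) = 1/2.
The prior-weighted likelihoods are 3/4 · 5/42 = 5/56, 1/4 · 1/2 = 1/8; summing to 3/14.
Therefore the posterior P(bowl B | data) = (1/8) / (3/14) = 7/12.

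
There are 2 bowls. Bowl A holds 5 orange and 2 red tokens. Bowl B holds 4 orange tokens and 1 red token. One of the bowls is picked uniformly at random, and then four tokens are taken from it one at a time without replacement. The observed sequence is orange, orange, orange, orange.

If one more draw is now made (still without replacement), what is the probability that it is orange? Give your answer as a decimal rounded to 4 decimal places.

Compute the likelihood of the observed sequence for each case: P(data | bowl A) = (5/7)(4/6)(3/5)(2/4) = 1/7; P(data | bowl B) = (4/5)(3/4)(2/3)(1/2) = 1/5.
The prior-weighted likelihoods are 1/2 · 1/7 = 1/14, 1/2 · 1/5 = 1/10; with total 6/35.
Normalising, the posterior is P(bowl A | data) = 5/12, P(bowl B | data) = 7/12.
Averaging over the posterior, P(orange next | data) = (1/3)(5/12) + (0)(7/12) = 5/36.

0.1389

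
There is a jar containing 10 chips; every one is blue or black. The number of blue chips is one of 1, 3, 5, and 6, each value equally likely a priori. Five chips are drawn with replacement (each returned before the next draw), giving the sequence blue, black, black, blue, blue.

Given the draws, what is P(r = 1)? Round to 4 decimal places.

Under each hypothesis, the probability of the observed sequence is: P(data | r = 1) = (1/10)(9/10)(9/10)(1/10)(1/10) = 0.00081; P(data | r = 3) = (3/10)(7/10)(7/10)(3/10)(3/10) = 0.01323; P(data | r = 5) = (5/10)(5/10)(5/10)(5/10)(5/10) = 0.03125; P(data | r = 6) = (6/10)(4/10)(4/10)(6/10)(6/10) = 0.03456.
The prior-weighted likelihoods are 1/4 · 0.00081 = 0.0002025, 1/4 · 0.01323 = 0.0033075, 1/4 · 0.03125 = 0.0078125, 1/4 · 0.03456 = 0.00864; summing to 0.019963.
Hence P(r = 1 | data) = (0.0002025) / (0.019963) = 0.010144.

0.0101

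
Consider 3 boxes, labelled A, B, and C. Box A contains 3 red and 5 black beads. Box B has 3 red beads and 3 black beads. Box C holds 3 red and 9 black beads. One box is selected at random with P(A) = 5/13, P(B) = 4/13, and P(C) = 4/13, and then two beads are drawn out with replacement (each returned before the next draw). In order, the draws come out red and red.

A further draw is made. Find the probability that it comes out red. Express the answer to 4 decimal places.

0.4230

The likelihood of the observed sequence under each hypothesis: P(data | box A) = (3/8)(3/8) = 9/64; P(data | box B) = (3/6)(3/6) = 1/4; P(data | box C) = (3/12)(3/12) = 1/16.
Weighting by the prior gives 5/13 · 9/64 = 45/832, 4/13 · 1/4 = 1/13, 4/13 · 1/16 = 1/52; with total 125/832.
The posterior is then P(box A | data) = 9/25, P(box B | data) = 64/125, P(box C | data) = 16/125.
So P(red next | data) = Σ P(red next | H) P(H | data) = (3/8)(9/25) + (1/2)(64/125) + (1/4)(16/125) = 423/1000.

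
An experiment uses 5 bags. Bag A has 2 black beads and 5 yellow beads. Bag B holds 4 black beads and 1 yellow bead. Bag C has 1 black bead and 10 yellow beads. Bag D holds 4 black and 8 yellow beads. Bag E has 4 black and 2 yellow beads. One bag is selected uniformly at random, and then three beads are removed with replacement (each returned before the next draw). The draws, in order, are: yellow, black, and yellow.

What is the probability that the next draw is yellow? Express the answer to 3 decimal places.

Under each hypothesis, the probability of the observed sequence is: P(data | bag A) = (5/7)(2/7)(5/7) = 0.14577; P(data | bag B) = (1/5)(4/5)(1/5) = 0.032; P(data | bag C) = (10/11)(1/11)(10/11) = 0.075131; P(data | bag D) = (8/12)(4/12)(8/12) = 0.14815; P(data | bag E) = (2/6)(4/6)(2/6) = 0.074074.
Weighting by the prior gives 1/5 · 0.14577 = 0.029155, 1/5 · 0.032 = 0.0064, 1/5 · 0.075131 = 0.015026, 1/5 · 0.14815 = 0.02963, 1/5 · 0.074074 = 0.014815; these sum to 0.095025.
Dividing through by the total gives posterior P(bag A | data) = 0.30681, P(bag B | data) = 0.067351, P(bag C | data) = 0.15813, P(bag D | data) = 0.31181, P(bag E | data) = 0.1559.
Averaging over the posterior, P(yellow next | data) = (5/7)(0.30681) + (1/5)(0.067351) + (10/11)(0.15813) + (2/3)(0.31181) + (1/3)(0.1559) = 0.63621.

0.636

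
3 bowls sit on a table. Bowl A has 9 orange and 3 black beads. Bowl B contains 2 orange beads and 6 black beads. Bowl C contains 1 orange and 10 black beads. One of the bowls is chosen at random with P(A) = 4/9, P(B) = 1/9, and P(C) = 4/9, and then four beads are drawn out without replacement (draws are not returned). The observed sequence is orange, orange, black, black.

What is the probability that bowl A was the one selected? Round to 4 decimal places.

0.8029

For each hypothesis, P(data | H) works out to: P(data | bowl A) = (9/12)(8/11)(3/10)(2/9) = 0.036364; P(data | bowl B) = (2/8)(1/7)(6/6)(5/5) = 0.035714; P(data | bowl C) = (1/11)(0/10) = 0.
The prior-weighted likelihoods are 4/9 · 0.036364 = 0.016162, 1/9 · 0.035714 = 0.0039683, 4/9 · 0 = 0; summing to 0.02013.
Therefore the posterior P(bowl A | data) = (0.016162) / (0.02013) = 0.80287.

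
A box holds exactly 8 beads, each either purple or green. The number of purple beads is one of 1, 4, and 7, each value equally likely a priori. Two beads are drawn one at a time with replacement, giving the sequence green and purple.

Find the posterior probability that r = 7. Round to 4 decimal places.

0.2333

For each hypothesis, P(data | H) works out to: P(data | r = 1) = (7/8)(1/8) = 7/64; P(data | r = 4) = (4/8)(4/8) = 1/4; P(data | r = 7) = (1/8)(7/8) = 7/64.
The prior-weighted likelihoods are 1/3 · 7/64 = 7/192, 1/3 · 1/4 = 1/12, 1/3 · 7/64 = 7/192; summing to 5/32.
Hence P(r = 7 | data) = (7/192) / (5/32) = 7/30.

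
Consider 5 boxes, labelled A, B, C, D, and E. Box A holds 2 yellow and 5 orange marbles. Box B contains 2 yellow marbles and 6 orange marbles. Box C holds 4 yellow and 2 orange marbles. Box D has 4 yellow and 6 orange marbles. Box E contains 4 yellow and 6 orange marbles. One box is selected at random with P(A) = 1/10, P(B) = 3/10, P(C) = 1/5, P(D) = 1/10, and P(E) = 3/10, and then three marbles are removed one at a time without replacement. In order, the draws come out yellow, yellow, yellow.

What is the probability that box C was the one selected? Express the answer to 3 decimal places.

Under each hypothesis, the probability of the observed sequence is: P(data | box A) = (2/7)(1/6)(0/5) = 0; P(data | box B) = (2/8)(1/7)(0/6) = 0; P(data | box C) = (4/6)(3/5)(2/4) = 1/5; P(data | box D) = (4/10)(3/9)(2/8) = 1/30; P(data | box E) = (4/10)(3/9)(2/8) = 1/30.
Multiplying each by its prior: 1/10 · 0 = 0, 3/10 · 0 = 0, 1/5 · 1/5 = 1/25, 1/10 · 1/30 = 1/300, 3/10 · 1/30 = 1/100; these sum to 4/75.
Therefore the posterior P(box C | data) = (1/25) / (4/75) = 3/4.

0.750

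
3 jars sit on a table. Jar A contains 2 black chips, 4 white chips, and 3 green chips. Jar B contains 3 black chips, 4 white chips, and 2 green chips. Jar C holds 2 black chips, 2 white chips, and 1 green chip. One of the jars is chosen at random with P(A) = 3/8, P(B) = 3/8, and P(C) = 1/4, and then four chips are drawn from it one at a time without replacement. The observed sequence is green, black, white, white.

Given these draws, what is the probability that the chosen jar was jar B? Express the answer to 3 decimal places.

0.341

The likelihood of the observed sequence under each hypothesis: P(data | jar A) = (3/9)(2/8)(4/7)(3/6) = 1/42; P(data | jar B) = (2/9)(3/8)(4/7)(3/6) = 1/42; P(data | jar C) = (1/5)(2/4)(2/3)(1/2) = 1/30.
Weighting by the prior gives 3/8 · 1/42 = 1/112, 3/8 · 1/42 = 1/112, 1/4 · 1/30 = 1/120; with total 11/420.
Therefore the posterior P(jar B | data) = (1/112) / (11/420) = 15/44.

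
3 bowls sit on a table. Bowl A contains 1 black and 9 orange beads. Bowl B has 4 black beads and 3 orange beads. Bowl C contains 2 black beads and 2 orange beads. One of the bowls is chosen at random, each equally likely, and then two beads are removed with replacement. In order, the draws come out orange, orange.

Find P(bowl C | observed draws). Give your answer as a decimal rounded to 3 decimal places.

0.201

The likelihood of the observed sequence under each hypothesis: P(data | bowl A) = (9/10)(9/10) = 0.81; P(data | bowl B) = (3/7)(3/7) = 0.18367; P(data | bowl C) = (2/4)(2/4) = 0.25.
The prior-weighted likelihoods are 1/3 · 0.81 = 0.27, 1/3 · 0.18367 = 0.061224, 1/3 · 0.25 = 0.083333; these sum to 0.41456.
By Bayes' rule, P(bowl C | data) = (0.083333) / (0.41456) = 0.20102.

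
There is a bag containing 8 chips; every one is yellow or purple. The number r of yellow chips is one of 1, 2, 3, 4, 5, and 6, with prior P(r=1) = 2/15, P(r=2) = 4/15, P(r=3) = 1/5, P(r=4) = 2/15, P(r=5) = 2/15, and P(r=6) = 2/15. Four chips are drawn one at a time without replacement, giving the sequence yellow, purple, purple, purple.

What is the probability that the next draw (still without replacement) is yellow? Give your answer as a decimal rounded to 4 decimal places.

0.3287

For each hypothesis, P(data | H) works out to: P(data | r = 1) = (1/8)(7/7)(6/6)(5/5) = 0.125; P(data | r = 2) = (2/8)(6/7)(5/6)(4/5) = 0.14286; P(data | r = 3) = (3/8)(5/7)(4/6)(3/5) = 0.10714; P(data | r = 4) = (4/8)(4/7)(3/6)(2/5) = 0.057143; P(data | r = 5) = (5/8)(3/7)(2/6)(1/5) = 0.017857; P(data | r = 6) = (6/8)(2/7)(1/6)(0/5) = 0.
Multiplying each by its prior: 2/15 · 0.125 = 0.016667, 4/15 · 0.14286 = 0.038095, 1/5 · 0.10714 = 0.021429, 2/15 · 0.057143 = 0.007619, 2/15 · 0.017857 = 0.002381, 2/15 · 0 = 0; summing to 0.08619.
The posterior is then P(r = 1 | data) = 0.19337, P(r = 2 | data) = 0.44199, P(r = 3 | data) = 0.24862, P(r = 4 | data) = 0.088398, P(r = 5 | data) = 0.027624, P(r = 6 | data) = 0.
So P(yellow next | data) = Σ P(yellow next | H) P(H | data) = (0)(0.19337) + (1/4)(0.44199) + (1/2)(0.24862) + (3/4)(0.088398) + (1)(0.027624) = 0.32873.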